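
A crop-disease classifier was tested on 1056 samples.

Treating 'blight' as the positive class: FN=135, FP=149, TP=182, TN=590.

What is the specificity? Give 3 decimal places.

0.798

Specificity = TN/(TN+FP) = 590/(590+149) = 0.798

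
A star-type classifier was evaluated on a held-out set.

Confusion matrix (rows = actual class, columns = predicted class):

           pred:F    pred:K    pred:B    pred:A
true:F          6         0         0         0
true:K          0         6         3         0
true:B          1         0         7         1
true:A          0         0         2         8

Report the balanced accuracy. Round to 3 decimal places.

Balanced accuracy = mean of per-class recall.
  F: recall = 6/6 = 1.0000
  K: recall = 6/9 = 0.6667
  B: recall = 7/9 = 0.7778
  A: recall = 8/10 = 0.8000
Mean = (1.0000 + 0.6667 + 0.7778 + 0.8000) / 4 = 0.811

0.811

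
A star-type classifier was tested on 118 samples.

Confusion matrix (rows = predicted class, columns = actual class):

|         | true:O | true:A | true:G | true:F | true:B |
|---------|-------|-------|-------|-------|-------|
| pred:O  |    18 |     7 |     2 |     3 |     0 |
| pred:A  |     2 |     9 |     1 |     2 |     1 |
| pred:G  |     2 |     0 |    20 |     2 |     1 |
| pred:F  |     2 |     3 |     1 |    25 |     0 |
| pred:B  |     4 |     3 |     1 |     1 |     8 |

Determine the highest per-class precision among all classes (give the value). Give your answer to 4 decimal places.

0.8065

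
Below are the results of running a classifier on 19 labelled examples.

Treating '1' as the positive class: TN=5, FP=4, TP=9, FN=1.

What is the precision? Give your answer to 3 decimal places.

0.692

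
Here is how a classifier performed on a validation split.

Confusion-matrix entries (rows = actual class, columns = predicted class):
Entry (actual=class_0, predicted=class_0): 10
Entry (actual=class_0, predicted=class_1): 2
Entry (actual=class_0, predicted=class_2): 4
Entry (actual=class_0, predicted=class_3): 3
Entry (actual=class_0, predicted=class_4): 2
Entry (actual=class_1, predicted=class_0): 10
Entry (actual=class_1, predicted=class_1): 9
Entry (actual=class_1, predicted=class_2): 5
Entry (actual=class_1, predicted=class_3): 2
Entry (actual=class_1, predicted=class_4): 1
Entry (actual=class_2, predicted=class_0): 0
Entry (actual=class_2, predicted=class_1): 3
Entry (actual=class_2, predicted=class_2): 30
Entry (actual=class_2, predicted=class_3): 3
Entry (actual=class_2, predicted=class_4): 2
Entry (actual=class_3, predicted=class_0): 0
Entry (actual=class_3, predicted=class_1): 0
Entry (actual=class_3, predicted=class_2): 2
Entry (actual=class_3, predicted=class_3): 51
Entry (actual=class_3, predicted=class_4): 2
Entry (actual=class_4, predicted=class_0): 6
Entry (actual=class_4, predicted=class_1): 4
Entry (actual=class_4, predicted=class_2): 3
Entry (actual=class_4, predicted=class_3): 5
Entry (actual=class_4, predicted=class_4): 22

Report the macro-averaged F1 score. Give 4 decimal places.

Per-class F1 score (2·TP/(2·TP+FP+FN)):
  class_0: TP=10, FP=10+0+0+6=16, FN=2+4+3+2=11 → 20/47 = 0.42553
  class_1: TP=9, FP=2+3+0+4=9, FN=10+5+2+1=18 → 18/45 = 0.40000
  class_2: TP=30, FP=4+5+2+3=14, FN=0+3+3+2=8 → 60/82 = 0.73171
  class_3: TP=51, FP=3+2+3+5=13, FN=0+0+2+2=4 → 102/119 = 0.85714
  class_4: TP=22, FP=2+1+2+2=7, FN=6+4+3+5=18 → 44/69 = 0.63768
Macro-F1 score = mean = (0.42553 + 0.40000 + 0.73171 + 0.85714 + 0.63768) / 5 = 0.6104

0.6104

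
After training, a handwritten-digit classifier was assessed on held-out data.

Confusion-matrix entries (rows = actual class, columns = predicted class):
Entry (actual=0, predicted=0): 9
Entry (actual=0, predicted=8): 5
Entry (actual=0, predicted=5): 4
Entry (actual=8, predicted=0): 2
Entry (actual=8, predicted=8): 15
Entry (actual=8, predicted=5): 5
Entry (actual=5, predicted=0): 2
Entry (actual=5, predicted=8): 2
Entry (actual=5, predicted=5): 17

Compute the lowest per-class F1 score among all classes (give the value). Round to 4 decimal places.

Per-class F1 score (2·TP/(2·TP+FP+FN)):
  0: TP=9, FP=2+2=4, FN=5+4=9 → 18/31 = 0.58065
  8: TP=15, FP=5+2=7, FN=2+5=7 → 30/44 = 0.68182
  5: TP=17, FP=4+5=9, FN=2+2=4 → 34/47 = 0.72340
Lowest is class '0' with F1 score = 0.5806.

0.5806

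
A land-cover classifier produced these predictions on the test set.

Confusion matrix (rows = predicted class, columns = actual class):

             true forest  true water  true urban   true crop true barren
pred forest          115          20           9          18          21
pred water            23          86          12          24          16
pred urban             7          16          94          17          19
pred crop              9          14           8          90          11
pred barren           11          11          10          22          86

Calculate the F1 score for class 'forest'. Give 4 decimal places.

0.6609

One-vs-rest for 'forest': TP = diagonal; FP = other classes predicted 'forest'; FN = 'forest' predicted as other.
F1 score = 2·TP/(2·TP+FP+FN).
forest: TP=115, FP=20+9+18+21=68, FN=23+7+9+11=50 → 230/348 = 0.66092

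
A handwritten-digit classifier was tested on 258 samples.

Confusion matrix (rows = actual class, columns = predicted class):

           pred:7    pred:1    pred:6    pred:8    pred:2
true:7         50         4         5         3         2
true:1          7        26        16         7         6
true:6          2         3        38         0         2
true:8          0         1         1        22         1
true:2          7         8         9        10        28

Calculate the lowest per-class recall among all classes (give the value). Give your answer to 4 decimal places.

0.4194

Per-class recall (TP/(TP+FN)):
  7: TP=50, FN=4+5+3+2=14 → 50/64 = 0.78125
  1: TP=26, FN=7+16+7+6=36 → 26/62 = 0.41935
  6: TP=38, FN=2+3+0+2=7 → 38/45 = 0.84444
  8: TP=22, FN=0+1+1+1=3 → 22/25 = 0.88000
  2: TP=28, FN=7+8+9+10=34 → 28/62 = 0.45161
Lowest is class '1' with recall = 0.4194.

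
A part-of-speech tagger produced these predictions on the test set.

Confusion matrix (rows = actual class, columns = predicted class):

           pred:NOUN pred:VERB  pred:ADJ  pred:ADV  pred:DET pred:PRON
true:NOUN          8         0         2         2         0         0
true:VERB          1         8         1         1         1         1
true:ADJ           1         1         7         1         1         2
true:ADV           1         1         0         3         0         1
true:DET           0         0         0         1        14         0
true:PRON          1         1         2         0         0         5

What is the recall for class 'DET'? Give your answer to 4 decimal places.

0.9333

Treat 'DET' as positive and all other classes as negative.
recall = TP/(TP+FN).
DET: TP=14, FN=0+0+0+1+0=1 → 14/15 = 0.93333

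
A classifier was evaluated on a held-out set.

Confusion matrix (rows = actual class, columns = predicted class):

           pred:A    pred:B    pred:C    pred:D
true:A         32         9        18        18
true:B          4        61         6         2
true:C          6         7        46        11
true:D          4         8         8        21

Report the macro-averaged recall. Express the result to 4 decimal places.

Per-class recall (TP/(TP+FN)):
  A: TP=32, FN=9+18+18=45 → 32/77 = 0.41558
  B: TP=61, FN=4+6+2=12 → 61/73 = 0.83562
  C: TP=46, FN=6+7+11=24 → 46/70 = 0.65714
  D: TP=21, FN=4+8+8=20 → 21/41 = 0.51220
Macro-recall = mean = (0.41558 + 0.83562 + 0.65714 + 0.51220) / 4 = 0.6051

0.6051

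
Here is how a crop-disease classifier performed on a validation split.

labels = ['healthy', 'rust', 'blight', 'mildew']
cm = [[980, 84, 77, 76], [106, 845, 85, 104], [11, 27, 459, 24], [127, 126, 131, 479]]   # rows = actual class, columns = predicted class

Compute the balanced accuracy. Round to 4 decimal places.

0.7456

Balanced accuracy = mean of per-class recall.
  healthy: recall = 980/1217 = 0.80526
  rust: recall = 845/1140 = 0.74123
  blight: recall = 459/521 = 0.88100
  mildew: recall = 479/863 = 0.55504
Mean = (0.80526 + 0.74123 + 0.88100 + 0.55504) / 4 = 0.7456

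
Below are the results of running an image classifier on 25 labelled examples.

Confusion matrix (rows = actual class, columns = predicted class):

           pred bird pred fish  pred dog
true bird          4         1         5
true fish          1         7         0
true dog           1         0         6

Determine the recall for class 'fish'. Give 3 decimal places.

0.875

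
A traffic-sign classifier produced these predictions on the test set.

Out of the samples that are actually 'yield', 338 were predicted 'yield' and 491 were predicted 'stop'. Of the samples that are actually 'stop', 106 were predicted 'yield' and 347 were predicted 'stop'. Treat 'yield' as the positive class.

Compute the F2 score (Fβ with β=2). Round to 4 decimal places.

Fβ = (1+β²)·TP / ((1+β²)·TP + β²·FN + FP), with β²=4
= 5·338 / (5·338 + 4·491 + 106) = 0.4495

0.4495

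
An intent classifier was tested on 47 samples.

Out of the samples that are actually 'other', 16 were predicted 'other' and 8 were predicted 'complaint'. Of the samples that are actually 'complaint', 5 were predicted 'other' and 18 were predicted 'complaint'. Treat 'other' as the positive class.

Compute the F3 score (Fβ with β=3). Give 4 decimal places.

Fβ = (1+β²)·TP / ((1+β²)·TP + β²·FN + FP), with β²=9
= 10·16 / (10·16 + 9·8 + 5) = 0.6751

0.6751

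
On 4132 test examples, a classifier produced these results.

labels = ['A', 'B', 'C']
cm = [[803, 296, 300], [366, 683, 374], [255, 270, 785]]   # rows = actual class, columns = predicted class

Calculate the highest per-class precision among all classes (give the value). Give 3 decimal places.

Per-class precision (TP/(TP+FP)):
  A: TP=803, FP=366+255=621 → 803/1424 = 0.5639
  B: TP=683, FP=296+270=566 → 683/1249 = 0.5468
  C: TP=785, FP=300+374=674 → 785/1459 = 0.5380
Highest is class 'A' with precision = 0.564.

0.564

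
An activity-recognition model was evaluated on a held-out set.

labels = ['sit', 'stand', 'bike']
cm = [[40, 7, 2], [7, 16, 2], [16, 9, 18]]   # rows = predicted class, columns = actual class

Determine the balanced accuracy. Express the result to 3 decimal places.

0.651

Balanced accuracy = mean of per-class recall.
  sit: recall = 40/63 = 0.6349
  stand: recall = 16/32 = 0.5000
  bike: recall = 18/22 = 0.8182
Mean = (0.6349 + 0.5000 + 0.8182) / 3 = 0.651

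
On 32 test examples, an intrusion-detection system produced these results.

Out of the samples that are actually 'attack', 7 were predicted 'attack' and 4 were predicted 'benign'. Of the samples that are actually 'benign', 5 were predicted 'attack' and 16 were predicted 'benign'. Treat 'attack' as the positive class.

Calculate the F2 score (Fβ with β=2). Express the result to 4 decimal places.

0.6250

Fβ = (1+β²)·TP / ((1+β²)·TP + β²·FN + FP), with β²=4
= 5·7 / (5·7 + 4·4 + 5) = 0.6250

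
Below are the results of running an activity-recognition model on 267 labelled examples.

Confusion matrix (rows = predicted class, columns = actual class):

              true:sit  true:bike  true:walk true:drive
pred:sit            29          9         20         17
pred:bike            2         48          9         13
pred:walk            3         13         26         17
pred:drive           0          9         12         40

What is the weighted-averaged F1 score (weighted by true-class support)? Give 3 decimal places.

0.536

Per-class F1 score (2·TP/(2·TP+FP+FN)):
  sit: TP=29, FP=9+20+17=46, FN=2+3+0=5 → 58/109 = 0.5321
  bike: TP=48, FP=2+9+13=24, FN=9+13+9=31 → 96/151 = 0.6358
  walk: TP=26, FP=3+13+17=33, FN=20+9+12=41 → 52/126 = 0.4127
  drive: TP=40, FP=0+9+12=21, FN=17+13+17=47 → 80/148 = 0.5405
Weighted-F1 score = Σ (supportᵢ/N)·F1 scoreᵢ with N=267: (34/267)·0.5321 + (79/267)·0.6358 + (67/267)·0.4127 + (87/267)·0.5405 = 0.536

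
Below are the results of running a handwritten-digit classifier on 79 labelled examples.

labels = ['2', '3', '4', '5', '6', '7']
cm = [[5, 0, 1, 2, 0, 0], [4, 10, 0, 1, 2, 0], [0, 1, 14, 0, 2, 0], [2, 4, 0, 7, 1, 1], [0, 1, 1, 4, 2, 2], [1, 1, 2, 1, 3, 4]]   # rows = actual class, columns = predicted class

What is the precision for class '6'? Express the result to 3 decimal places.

0.200

precision = TP/(TP+FP).
6: TP=2, FP=0+2+2+1+3=8 → 2/10 = 0.2000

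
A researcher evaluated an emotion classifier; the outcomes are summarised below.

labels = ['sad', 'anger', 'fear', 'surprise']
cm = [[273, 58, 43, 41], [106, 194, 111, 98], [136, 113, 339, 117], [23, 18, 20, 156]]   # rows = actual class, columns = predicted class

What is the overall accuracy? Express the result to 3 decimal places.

0.521

Accuracy = trace / total = (273+194+339+156=962) / 1846 = 962/1846 = 0.521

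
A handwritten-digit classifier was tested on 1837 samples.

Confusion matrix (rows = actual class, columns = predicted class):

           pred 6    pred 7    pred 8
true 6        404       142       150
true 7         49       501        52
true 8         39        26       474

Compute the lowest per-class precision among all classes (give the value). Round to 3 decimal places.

0.701

Per-class precision (TP/(TP+FP)):
  6: TP=404, FP=49+39=88 → 404/492 = 0.8211
  7: TP=501, FP=142+26=168 → 501/669 = 0.7489
  8: TP=474, FP=150+52=202 → 474/676 = 0.7012
Lowest is class '8' with precision = 0.701.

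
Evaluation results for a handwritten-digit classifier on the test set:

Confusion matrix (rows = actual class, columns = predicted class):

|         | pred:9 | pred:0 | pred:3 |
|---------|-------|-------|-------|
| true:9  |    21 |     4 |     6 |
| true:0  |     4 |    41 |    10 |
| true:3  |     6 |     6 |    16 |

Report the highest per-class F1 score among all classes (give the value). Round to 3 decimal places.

0.774

Per-class F1 score (2·TP/(2·TP+FP+FN)):
  9: TP=21, FP=4+6=10, FN=4+6=10 → 42/62 = 0.6774
  0: TP=41, FP=4+6=10, FN=4+10=14 → 82/106 = 0.7736
  3: TP=16, FP=6+10=16, FN=6+6=12 → 32/60 = 0.5333
Highest is class '0' with F1 score = 0.774.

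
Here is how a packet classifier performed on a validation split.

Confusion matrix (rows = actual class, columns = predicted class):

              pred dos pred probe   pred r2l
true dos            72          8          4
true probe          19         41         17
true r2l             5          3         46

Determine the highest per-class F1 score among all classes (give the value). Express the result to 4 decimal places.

0.8000

Per-class F1 score (2·TP/(2·TP+FP+FN)):
  dos: TP=72, FP=19+5=24, FN=8+4=12 → 144/180 = 0.80000
  probe: TP=41, FP=8+3=11, FN=19+17=36 → 82/129 = 0.63566
  r2l: TP=46, FP=4+17=21, FN=5+3=8 → 92/121 = 0.76033
Highest is class 'dos' with F1 score = 0.8000.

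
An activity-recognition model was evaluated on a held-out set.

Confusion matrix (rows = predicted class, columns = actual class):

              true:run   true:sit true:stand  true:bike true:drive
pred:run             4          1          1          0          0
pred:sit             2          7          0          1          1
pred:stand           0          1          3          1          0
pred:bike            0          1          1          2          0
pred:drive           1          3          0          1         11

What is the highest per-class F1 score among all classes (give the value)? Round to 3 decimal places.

0.786

Per-class F1 score (2·TP/(2·TP+FP+FN)):
  run: TP=4, FP=1+1+0+0=2, FN=2+0+0+1=3 → 8/13 = 0.6154
  sit: TP=7, FP=2+0+1+1=4, FN=1+1+1+3=6 → 14/24 = 0.5833
  stand: TP=3, FP=0+1+1+0=2, FN=1+0+1+0=2 → 6/10 = 0.6000
  bike: TP=2, FP=0+1+1+0=2, FN=0+1+1+1=3 → 4/9 = 0.4444
  drive: TP=11, FP=1+3+0+1=5, FN=0+1+0+0=1 → 22/28 = 0.7857
Highest is class 'drive' with F1 score = 0.786.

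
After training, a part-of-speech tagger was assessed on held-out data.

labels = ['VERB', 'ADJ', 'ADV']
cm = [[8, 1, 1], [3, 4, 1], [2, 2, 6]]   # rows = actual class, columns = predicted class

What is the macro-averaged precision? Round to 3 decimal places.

0.646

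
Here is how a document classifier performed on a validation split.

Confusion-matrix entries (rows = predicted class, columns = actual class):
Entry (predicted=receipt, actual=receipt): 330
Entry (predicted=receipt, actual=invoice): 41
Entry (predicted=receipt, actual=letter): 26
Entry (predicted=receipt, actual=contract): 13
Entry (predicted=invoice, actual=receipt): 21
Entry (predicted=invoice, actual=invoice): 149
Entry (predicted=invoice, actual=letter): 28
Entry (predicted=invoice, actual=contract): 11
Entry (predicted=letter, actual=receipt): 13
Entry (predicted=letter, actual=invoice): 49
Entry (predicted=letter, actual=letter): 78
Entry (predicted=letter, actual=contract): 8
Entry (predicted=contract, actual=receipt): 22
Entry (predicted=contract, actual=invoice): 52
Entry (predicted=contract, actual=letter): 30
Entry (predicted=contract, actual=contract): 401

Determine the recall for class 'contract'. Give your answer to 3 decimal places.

Take TP from the diagonal, FP from the rest of the 'contract' prediction marginal, FN from the rest of the 'contract' actual marginal.
recall = TP/(TP+FN).
contract: TP=401, FN=13+11+8=32 → 401/433 = 0.9261

0.926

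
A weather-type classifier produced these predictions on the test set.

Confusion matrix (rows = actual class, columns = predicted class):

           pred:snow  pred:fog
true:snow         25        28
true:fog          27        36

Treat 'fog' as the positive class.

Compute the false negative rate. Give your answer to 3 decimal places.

0.429

FNR = FN/(FN+TP) = 27/(27+36) = 0.429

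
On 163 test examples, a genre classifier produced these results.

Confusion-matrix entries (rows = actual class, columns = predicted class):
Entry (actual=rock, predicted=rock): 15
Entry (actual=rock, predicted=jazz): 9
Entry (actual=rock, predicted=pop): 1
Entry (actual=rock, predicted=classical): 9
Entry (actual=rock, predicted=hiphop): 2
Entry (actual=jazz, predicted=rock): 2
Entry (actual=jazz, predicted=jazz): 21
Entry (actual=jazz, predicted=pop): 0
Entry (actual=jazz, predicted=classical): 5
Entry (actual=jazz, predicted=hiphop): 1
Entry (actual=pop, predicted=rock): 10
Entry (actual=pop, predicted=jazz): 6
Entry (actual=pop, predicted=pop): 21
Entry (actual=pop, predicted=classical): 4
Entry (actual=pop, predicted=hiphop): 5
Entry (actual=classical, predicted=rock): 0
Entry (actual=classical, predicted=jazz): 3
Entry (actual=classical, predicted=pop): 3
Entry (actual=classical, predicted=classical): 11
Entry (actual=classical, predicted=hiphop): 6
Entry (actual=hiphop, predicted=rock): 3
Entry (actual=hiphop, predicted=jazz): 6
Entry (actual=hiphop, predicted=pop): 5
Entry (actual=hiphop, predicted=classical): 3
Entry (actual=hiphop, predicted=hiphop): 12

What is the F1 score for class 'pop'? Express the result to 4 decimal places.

Take TP from the diagonal, FP from the rest of the 'pop' prediction marginal, FN from the rest of the 'pop' actual marginal.
F1 score = 2·TP/(2·TP+FP+FN).
pop: TP=21, FP=1+0+3+5=9, FN=10+6+4+5=25 → 42/76 = 0.55263

0.5526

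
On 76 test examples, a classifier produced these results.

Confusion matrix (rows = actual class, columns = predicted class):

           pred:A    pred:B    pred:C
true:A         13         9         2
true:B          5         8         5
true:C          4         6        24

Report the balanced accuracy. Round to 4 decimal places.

0.5640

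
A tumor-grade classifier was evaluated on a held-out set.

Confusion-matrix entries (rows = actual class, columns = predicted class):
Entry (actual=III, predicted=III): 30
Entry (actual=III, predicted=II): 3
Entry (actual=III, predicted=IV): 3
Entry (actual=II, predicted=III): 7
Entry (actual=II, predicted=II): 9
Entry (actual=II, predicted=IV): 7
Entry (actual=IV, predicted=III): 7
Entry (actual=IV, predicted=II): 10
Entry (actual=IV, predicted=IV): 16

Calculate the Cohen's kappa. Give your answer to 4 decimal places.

Observed agreement pₒ = trace/N = 55/92 = 0.59783
Expected agreement pₑ = Σ (rowᵢ·colᵢ)/N² = (36·44 + 23·22 + 33·26)/92² = 0.34830
κ = (pₒ − pₑ)/(1 − pₑ) = (0.59783 − 0.34830)/(1 − 0.34830) = 0.3829

0.3829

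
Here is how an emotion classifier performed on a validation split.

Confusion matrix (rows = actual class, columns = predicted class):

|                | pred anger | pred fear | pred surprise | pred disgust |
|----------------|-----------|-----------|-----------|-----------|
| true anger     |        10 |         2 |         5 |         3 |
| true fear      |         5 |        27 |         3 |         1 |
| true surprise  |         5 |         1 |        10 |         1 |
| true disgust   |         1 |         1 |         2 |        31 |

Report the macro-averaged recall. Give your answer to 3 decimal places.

Per-class recall (TP/(TP+FN)):
  anger: TP=10, FN=2+5+3=10 → 10/20 = 0.5000
  fear: TP=27, FN=5+3+1=9 → 27/36 = 0.7500
  surprise: TP=10, FN=5+1+1=7 → 10/17 = 0.5882
  disgust: TP=31, FN=1+1+2=4 → 31/35 = 0.8857
Macro-recall = mean = (0.5000 + 0.7500 + 0.5882 + 0.8857) / 4 = 0.681

0.681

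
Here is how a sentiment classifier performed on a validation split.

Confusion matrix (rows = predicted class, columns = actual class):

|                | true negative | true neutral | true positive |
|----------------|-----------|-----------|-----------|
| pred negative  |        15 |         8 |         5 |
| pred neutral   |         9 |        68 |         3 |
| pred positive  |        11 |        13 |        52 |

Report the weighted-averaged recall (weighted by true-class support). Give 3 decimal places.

0.734

Per-class recall (TP/(TP+FN)):
  negative: TP=15, FN=9+11=20 → 15/35 = 0.4286
  neutral: TP=68, FN=8+13=21 → 68/89 = 0.7640
  positive: TP=52, FN=5+3=8 → 52/60 = 0.8667
Weighted-recall = Σ (supportᵢ/N)·recallᵢ with N=184: (35/184)·0.4286 + (89/184)·0.7640 + (60/184)·0.8667 = 0.734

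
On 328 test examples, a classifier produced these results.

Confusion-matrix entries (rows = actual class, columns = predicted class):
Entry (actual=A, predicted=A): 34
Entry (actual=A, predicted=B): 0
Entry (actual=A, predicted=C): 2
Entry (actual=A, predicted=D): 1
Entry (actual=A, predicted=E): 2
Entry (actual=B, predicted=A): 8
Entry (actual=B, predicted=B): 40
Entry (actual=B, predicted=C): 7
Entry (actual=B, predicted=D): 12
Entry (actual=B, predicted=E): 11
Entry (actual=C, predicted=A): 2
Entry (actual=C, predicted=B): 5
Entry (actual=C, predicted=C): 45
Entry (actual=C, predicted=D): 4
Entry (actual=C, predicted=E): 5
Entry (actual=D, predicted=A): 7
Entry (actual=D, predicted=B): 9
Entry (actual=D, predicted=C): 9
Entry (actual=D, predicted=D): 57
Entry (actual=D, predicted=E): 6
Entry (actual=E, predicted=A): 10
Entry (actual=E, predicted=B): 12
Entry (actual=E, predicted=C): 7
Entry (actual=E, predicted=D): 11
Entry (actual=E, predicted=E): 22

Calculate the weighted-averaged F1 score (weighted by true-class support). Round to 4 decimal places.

0.5945

Per-class F1 score (2·TP/(2·TP+FP+FN)):
  A: TP=34, FP=8+2+7+10=27, FN=0+2+1+2=5 → 68/100 = 0.68000
  B: TP=40, FP=0+5+9+12=26, FN=8+7+12+11=38 → 80/144 = 0.55556
  C: TP=45, FP=2+7+9+7=25, FN=2+5+4+5=16 → 90/131 = 0.68702
  D: TP=57, FP=1+12+4+11=28, FN=7+9+9+6=31 → 114/173 = 0.65896
  E: TP=22, FP=2+11+5+6=24, FN=10+12+7+11=40 → 44/108 = 0.40741
Weighted-F1 score = Σ (supportᵢ/N)·F1 scoreᵢ with N=328: (39/328)·0.68000 + (78/328)·0.55556 + (61/328)·0.68702 + (88/328)·0.65896 + (62/328)·0.40741 = 0.5945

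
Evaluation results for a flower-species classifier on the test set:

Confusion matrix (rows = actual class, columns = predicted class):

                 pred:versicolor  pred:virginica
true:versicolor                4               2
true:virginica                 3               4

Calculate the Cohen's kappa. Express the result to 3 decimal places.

0.235

Observed agreement pₒ = trace/N = 8/13 = 0.6154
Expected agreement pₑ = Σ (rowᵢ·colᵢ)/N² = (6·7 + 7·6)/13² = 0.4970
κ = (pₒ − pₑ)/(1 − pₑ) = (0.6154 − 0.4970)/(1 − 0.4970) = 0.235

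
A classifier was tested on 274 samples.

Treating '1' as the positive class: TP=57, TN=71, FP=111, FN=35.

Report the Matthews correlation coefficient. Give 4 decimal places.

MCC = (TP·TN − FP·FN) / √((TP+FP)(TP+FN)(TN+FP)(TN+FN))
Numerator = 57·71 − 111·35 = 162
Denominator = √(168·92·182·106) = √298177152 = 17267.8068
MCC = 162 / 17267.8068 = 0.0094

0.0094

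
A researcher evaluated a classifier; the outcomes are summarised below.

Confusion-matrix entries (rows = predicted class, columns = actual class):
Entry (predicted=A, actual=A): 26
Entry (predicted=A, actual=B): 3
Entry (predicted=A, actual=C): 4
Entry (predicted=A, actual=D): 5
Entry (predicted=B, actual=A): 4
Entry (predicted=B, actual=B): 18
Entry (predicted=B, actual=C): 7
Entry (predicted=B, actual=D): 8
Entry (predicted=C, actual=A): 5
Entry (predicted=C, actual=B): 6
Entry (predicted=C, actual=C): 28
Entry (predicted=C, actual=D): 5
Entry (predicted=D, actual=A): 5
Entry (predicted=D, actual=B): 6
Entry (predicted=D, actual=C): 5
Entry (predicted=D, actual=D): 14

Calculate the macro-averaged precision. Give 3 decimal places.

Per-class precision (TP/(TP+FP)):
  A: TP=26, FP=3+4+5=12 → 26/38 = 0.6842
  B: TP=18, FP=4+7+8=19 → 18/37 = 0.4865
  C: TP=28, FP=5+6+5=16 → 28/44 = 0.6364
  D: TP=14, FP=5+6+5=16 → 14/30 = 0.4667
Macro-precision = mean = (0.6842 + 0.4865 + 0.6364 + 0.4667) / 4 = 0.568

0.568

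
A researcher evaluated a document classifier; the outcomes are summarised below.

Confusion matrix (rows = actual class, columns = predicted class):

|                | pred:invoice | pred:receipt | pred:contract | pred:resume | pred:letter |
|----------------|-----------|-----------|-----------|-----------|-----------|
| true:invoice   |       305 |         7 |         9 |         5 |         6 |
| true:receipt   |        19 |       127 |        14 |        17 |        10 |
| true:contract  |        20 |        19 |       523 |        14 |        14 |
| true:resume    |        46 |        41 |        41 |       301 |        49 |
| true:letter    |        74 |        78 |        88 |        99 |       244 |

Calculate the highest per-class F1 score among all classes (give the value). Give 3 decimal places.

0.827

Per-class F1 score (2·TP/(2·TP+FP+FN)):
  invoice: TP=305, FP=19+20+46+74=159, FN=7+9+5+6=27 → 610/796 = 0.7663
  receipt: TP=127, FP=7+19+41+78=145, FN=19+14+17+10=60 → 254/459 = 0.5534
  contract: TP=523, FP=9+14+41+88=152, FN=20+19+14+14=67 → 1046/1265 = 0.8269
  resume: TP=301, FP=5+17+14+99=135, FN=46+41+41+49=177 → 602/914 = 0.6586
  letter: TP=244, FP=6+10+14+49=79, FN=74+78+88+99=339 → 488/906 = 0.5386
Highest is class 'contract' with F1 score = 0.827.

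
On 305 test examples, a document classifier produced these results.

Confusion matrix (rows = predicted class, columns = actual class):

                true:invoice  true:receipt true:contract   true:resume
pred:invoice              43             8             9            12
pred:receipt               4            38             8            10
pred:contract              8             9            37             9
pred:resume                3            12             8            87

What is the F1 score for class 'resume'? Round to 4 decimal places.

F1 score = 2·TP/(2·TP+FP+FN).
resume: TP=87, FP=3+12+8=23, FN=12+10+9=31 → 174/228 = 0.76316

0.7632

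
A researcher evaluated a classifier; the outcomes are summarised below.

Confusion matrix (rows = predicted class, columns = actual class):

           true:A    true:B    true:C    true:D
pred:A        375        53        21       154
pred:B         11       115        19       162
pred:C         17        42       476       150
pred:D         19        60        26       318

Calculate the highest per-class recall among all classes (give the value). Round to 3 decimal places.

Per-class recall (TP/(TP+FN)):
  A: TP=375, FN=11+17+19=47 → 375/422 = 0.8886
  B: TP=115, FN=53+42+60=155 → 115/270 = 0.4259
  C: TP=476, FN=21+19+26=66 → 476/542 = 0.8782
  D: TP=318, FN=154+162+150=466 → 318/784 = 0.4056
Highest is class 'A' with recall = 0.889.

0.889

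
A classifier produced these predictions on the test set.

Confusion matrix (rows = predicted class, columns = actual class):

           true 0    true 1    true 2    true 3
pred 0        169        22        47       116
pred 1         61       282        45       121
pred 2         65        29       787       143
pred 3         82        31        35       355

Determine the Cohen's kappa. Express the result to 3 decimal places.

Observed agreement pₒ = trace/N = 1593/2390 = 0.6665
Expected agreement pₑ = Σ (rowᵢ·colᵢ)/N² = (377·354 + 364·509 + 914·1024 + 735·503)/2390² = 0.2844
κ = (pₒ − pₑ)/(1 − pₑ) = (0.6665 − 0.2844)/(1 − 0.2844) = 0.534

0.534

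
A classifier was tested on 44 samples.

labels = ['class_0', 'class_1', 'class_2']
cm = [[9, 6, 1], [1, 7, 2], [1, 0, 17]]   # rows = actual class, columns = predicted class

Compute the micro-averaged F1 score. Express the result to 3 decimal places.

0.750

Micro-averaging pools counts across classes: ΣTP=33, ΣFP=11, ΣFN=11.
Micro-F1 score = 2·TP/(2·TP+FP+FN) on pooled counts = 0.750 (equals overall accuracy in single-label multiclass).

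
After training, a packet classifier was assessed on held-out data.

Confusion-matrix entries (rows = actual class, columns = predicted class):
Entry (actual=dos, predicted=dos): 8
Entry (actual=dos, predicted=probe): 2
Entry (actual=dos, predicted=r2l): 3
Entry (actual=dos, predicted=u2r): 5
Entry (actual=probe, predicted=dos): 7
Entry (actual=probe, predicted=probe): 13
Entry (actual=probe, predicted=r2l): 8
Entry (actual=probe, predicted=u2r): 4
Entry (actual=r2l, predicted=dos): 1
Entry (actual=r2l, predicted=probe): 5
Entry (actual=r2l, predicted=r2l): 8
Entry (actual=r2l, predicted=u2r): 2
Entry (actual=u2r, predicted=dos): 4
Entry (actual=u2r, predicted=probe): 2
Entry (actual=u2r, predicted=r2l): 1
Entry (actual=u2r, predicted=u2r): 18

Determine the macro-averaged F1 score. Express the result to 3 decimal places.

Per-class F1 score (2·TP/(2·TP+FP+FN)):
  dos: TP=8, FP=7+1+4=12, FN=2+3+5=10 → 16/38 = 0.4211
  probe: TP=13, FP=2+5+2=9, FN=7+8+4=19 → 26/54 = 0.4815
  r2l: TP=8, FP=3+8+1=12, FN=1+5+2=8 → 16/36 = 0.4444
  u2r: TP=18, FP=5+4+2=11, FN=4+2+1=7 → 36/54 = 0.6667
Macro-F1 score = mean = (0.4211 + 0.4815 + 0.4444 + 0.6667) / 4 = 0.503

0.503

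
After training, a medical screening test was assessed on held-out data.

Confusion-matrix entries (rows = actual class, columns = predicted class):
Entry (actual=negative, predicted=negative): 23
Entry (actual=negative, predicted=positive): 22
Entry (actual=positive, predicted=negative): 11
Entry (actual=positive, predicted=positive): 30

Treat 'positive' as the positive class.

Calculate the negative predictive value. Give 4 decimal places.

NPV = TN/(TN+FN) = 23/(23+11) = 0.6765

0.6765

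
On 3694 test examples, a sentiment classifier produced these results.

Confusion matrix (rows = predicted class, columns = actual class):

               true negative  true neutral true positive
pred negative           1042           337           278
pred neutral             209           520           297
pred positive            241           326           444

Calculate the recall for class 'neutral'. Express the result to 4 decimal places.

0.4396

Take TP from the diagonal, FP from the rest of the 'neutral' prediction marginal, FN from the rest of the 'neutral' actual marginal.
recall = TP/(TP+FN).
neutral: TP=520, FN=337+326=663 → 520/1183 = 0.43956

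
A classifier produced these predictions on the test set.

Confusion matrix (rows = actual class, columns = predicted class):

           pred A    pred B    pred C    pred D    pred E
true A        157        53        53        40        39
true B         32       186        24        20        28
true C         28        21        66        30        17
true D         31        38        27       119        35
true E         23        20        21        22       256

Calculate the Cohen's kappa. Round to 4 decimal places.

Observed agreement pₒ = trace/N = 784/1386 = 0.56566
Expected agreement pₑ = Σ (rowᵢ·colᵢ)/N² = (342·271 + 290·318 + 162·191 + 250·231 + 342·375)/1386² = 0.20919
κ = (pₒ − pₑ)/(1 − pₑ) = (0.56566 − 0.20919)/(1 − 0.20919) = 0.4508

0.4508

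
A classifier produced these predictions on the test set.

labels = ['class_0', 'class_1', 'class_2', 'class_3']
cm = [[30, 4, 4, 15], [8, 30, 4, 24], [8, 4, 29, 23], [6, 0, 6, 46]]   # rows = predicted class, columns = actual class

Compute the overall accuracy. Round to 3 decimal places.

Accuracy = trace / total = (30+30+29+46=135) / 241 = 135/241 = 0.560

0.560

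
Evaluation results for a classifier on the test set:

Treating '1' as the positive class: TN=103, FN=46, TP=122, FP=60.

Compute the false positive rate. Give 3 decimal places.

FPR = FP/(FP+TN) = 60/(60+103) = 0.368

0.368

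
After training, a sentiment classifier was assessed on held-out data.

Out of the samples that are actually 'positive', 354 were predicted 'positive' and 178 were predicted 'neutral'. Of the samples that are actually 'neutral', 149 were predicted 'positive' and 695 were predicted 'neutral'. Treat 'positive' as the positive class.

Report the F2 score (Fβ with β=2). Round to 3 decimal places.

Fβ = (1+β²)·TP / ((1+β²)·TP + β²·FN + FP), with β²=4
= 5·354 / (5·354 + 4·178 + 149) = 0.673

0.673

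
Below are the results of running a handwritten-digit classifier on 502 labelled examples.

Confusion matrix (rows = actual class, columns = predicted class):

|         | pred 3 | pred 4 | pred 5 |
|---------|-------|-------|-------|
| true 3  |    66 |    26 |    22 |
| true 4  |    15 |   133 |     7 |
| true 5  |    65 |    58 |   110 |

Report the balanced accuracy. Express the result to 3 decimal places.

0.636

Balanced accuracy = mean of per-class recall.
  3: recall = 66/114 = 0.5789
  4: recall = 133/155 = 0.8581
  5: recall = 110/233 = 0.4721
Mean = (0.5789 + 0.8581 + 0.4721) / 3 = 0.636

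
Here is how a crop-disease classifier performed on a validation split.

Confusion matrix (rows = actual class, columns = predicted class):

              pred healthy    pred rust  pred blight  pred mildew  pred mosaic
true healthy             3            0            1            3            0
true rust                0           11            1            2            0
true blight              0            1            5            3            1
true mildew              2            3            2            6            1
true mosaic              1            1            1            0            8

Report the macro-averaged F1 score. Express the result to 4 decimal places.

Per-class F1 score (2·TP/(2·TP+FP+FN)):
  healthy: TP=3, FP=0+0+2+1=3, FN=0+1+3+0=4 → 6/13 = 0.46154
  rust: TP=11, FP=0+1+3+1=5, FN=0+1+2+0=3 → 22/30 = 0.73333
  blight: TP=5, FP=1+1+2+1=5, FN=0+1+3+1=5 → 10/20 = 0.50000
  mildew: TP=6, FP=3+2+3+0=8, FN=2+3+2+1=8 → 12/28 = 0.42857
  mosaic: TP=8, FP=0+0+1+1=2, FN=1+1+1+0=3 → 16/21 = 0.76190
Macro-F1 score = mean = (0.46154 + 0.73333 + 0.50000 + 0.42857 + 0.76190) / 5 = 0.5771

0.5771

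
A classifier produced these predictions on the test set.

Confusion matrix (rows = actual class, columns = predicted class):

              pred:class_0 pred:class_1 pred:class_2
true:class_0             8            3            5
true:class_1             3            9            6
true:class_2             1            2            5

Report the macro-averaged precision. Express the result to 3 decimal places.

Per-class precision (TP/(TP+FP)):
  class_0: TP=8, FP=3+1=4 → 8/12 = 0.6667
  class_1: TP=9, FP=3+2=5 → 9/14 = 0.6429
  class_2: TP=5, FP=5+6=11 → 5/16 = 0.3125
Macro-precision = mean = (0.6667 + 0.6429 + 0.3125) / 3 = 0.541

0.541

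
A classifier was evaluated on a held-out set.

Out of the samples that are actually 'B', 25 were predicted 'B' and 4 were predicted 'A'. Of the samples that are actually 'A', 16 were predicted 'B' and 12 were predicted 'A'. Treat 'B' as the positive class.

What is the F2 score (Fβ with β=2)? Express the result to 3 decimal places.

0.796

Fβ = (1+β²)·TP / ((1+β²)·TP + β²·FN + FP), with β²=4
= 5·25 / (5·25 + 4·4 + 16) = 0.796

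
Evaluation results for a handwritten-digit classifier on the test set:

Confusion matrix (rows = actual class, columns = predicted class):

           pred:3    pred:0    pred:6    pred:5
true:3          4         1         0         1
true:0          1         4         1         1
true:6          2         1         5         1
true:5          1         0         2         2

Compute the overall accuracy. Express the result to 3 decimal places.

0.556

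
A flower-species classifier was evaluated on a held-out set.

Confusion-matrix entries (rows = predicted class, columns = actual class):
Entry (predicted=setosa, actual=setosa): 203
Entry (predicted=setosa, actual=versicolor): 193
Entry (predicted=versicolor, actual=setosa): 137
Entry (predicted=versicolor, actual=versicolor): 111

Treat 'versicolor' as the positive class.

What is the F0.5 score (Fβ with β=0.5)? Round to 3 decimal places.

Fβ = (1+β²)·TP / ((1+β²)·TP + β²·FN + FP), with β²=1/4
= 1.25·111 / (1.25·111 + 0.25·193 + 137) = 0.428

0.428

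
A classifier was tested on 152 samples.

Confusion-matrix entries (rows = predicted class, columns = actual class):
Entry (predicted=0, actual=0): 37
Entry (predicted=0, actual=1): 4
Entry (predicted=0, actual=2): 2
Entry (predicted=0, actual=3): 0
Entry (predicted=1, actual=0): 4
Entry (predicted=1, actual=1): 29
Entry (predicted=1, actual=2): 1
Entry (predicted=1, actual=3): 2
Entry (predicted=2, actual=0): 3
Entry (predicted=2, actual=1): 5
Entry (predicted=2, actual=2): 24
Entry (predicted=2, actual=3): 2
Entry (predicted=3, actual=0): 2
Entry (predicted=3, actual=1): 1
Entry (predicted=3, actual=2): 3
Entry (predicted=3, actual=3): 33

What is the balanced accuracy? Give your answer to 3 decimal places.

0.810

Balanced accuracy = mean of per-class recall.
  0: recall = 37/46 = 0.8043
  1: recall = 29/39 = 0.7436
  2: recall = 24/30 = 0.8000
  3: recall = 33/37 = 0.8919
Mean = (0.8043 + 0.7436 + 0.8000 + 0.8919) / 4 = 0.810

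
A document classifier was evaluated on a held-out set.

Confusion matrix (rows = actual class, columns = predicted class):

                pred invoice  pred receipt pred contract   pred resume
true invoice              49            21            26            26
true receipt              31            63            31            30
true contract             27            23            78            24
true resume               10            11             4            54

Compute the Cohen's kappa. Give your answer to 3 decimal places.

0.308

Observed agreement pₒ = trace/N = 244/508 = 0.4803
Expected agreement pₑ = Σ (rowᵢ·colᵢ)/N² = (122·117 + 155·118 + 152·139 + 79·134)/508² = 0.2491
κ = (pₒ − pₑ)/(1 − pₑ) = (0.4803 − 0.2491)/(1 − 0.2491) = 0.308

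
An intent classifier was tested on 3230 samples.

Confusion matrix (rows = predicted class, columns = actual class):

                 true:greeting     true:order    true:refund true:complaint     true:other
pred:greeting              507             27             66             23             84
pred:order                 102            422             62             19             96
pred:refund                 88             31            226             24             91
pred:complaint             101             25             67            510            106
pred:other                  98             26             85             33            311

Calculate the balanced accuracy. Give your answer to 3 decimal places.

0.619

Balanced accuracy = mean of per-class recall.
  greeting: recall = 507/896 = 0.5658
  order: recall = 422/531 = 0.7947
  refund: recall = 226/506 = 0.4466
  complaint: recall = 510/609 = 0.8374
  other: recall = 311/688 = 0.4520
Mean = (0.5658 + 0.7947 + 0.4466 + 0.8374 + 0.4520) / 5 = 0.619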